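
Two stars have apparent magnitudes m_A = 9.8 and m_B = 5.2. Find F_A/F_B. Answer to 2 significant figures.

Magnitude difference = 4.6
Flux ratio = 10^(−0.4 Δm) = 10^(−0.4 × 4.6) = 10^-1.840 = 0.01445

F_A/F_B ≈ 0.014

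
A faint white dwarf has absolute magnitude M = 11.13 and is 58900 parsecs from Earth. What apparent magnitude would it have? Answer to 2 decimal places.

m = M + 5 log₁₀ d − 5 = 11.13 + 5·4.7701 − 5 = 29.981

m ≈ 29.98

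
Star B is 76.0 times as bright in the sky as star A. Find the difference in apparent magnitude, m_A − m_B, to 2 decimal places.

m_A − m_B ≈ 4.70

Pogson: Δm = −2.5 log₁₀(ratio) = −2.5 log₁₀(76.0) = −2.5 × 1.8808 = -4.702
Star B is brighter so has the smaller magnitude: m_A − m_B is positive.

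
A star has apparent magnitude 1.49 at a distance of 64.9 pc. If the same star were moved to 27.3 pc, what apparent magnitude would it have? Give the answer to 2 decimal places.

m ≈ -0.39

Flux ∝ 1/d², so Δm = 5 log₁₀(d₂/d₁) = 5 log₁₀(27.3/64.9) = -1.880
m₂ = m₁ + Δm = 1.49 + (-1.880) = -0.390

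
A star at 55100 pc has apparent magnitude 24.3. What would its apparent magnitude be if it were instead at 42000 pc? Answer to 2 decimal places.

m ≈ 23.71

Flux ∝ 1/d², so Δm = 5 log₁₀(d₂/d₁) = 5 log₁₀(42000/55100) = -0.590
m₂ = m₁ + Δm = 24.3 + (-0.590) = 23.710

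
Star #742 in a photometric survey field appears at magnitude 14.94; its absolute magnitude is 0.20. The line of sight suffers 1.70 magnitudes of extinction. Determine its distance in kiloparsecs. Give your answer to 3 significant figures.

d ≈ 4.06 kpc

m − M = 5 log₁₀(d/10 pc) + A  ⇒  14.94 − (0.20) − 1.70 = 5 log₁₀(d/10)
13.040 = 5 log₁₀(d/10)
log₁₀ d = (m − M − A)/5 + 1 = 3.6080
d = 10^3.6080 = 4055 pc
= 4.055 kpc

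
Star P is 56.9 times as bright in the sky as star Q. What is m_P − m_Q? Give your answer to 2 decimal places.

m_P − m_Q ≈ -4.39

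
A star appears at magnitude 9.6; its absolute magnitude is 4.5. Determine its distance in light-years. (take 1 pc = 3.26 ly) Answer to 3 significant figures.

Distance modulus: m − M = 9.6 − (4.5) = 5.100
m − M = 5 log₁₀ d − 5
log₁₀ d = (m − M)/5 + 1 = 2.0200
d = 10^2.0200 = 104.7 pc
= 341.4 ly

d ≈ 341 ly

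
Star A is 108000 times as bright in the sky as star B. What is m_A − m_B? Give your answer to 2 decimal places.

Pogson: Δm = −2.5 log₁₀(ratio) = −2.5 log₁₀(108000) = −2.5 × 5.0334 = -12.584
Star A is brighter, so it has the smaller magnitude: the difference is negative.

m_A − m_B ≈ -12.58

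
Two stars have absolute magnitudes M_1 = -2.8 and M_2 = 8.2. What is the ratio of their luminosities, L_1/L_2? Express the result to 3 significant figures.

ΔM = M_1 − M_2 = -11.0
L_1/L_2 = 10^(−0.4 ΔM) = 10^4.400 = 25120

L_1/L_2 ≈ 25100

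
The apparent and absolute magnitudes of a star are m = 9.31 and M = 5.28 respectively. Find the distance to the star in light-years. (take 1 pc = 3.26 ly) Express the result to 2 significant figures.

d ≈ 210 ly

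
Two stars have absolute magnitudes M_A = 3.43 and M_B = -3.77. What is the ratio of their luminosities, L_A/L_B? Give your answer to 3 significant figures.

L_A/L_B ≈ 1.32×10^-3

ΔM = M_A − M_B = 7.20
L_A/L_B = 10^(−0.4 ΔM) = 10^-2.880 = 1.318×10^-3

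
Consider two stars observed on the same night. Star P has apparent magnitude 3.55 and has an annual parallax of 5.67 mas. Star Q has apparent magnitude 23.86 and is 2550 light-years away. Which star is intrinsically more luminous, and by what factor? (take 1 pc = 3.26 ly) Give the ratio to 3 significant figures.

Star P is more luminous, by a factor of 6.76×10^6.

Star P: p = 5.67 mas = 5.67×10^-3″ → d = 1/p = 176.4 pc
Star P: M = m − 5 log₁₀ d + 5 = 3.55 − 5·2.2464 + 5 = -2.682
Star Q: d = 2550 ly / 3.26 = 782.2 pc
Star Q: M = m − 5 log₁₀ d + 5 = 23.86 − 5·2.8933 + 5 = 14.393
ΔM = M_P − M_Q = -2.682 − (14.393) = -17.075; smaller M is more luminous → Star P.
L ratio = 10^(0.4 |ΔM|) = 10^6.830 = 6.764×10^6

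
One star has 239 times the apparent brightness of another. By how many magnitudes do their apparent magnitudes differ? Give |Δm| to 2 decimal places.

Pogson: Δm = −2.5 log₁₀(ratio) = −2.5 log₁₀(239) = −2.5 × 2.3784 = -5.946

|Δm| ≈ 5.95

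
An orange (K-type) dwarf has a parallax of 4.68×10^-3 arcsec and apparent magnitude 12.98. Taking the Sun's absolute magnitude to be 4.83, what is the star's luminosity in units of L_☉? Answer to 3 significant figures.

L/L_☉ ≈ 0.251

d = 1/p = 1/4.68×10^-3″ = 213.7 pc
M = m − 5 log₁₀ d + 5 = 12.98 − 5·2.3298 + 5 = 6.331
M − M_☉ = 6.331 − 4.83 = 1.501
L/L_☉ = 10^(−0.4 × 1.501) = 0.2509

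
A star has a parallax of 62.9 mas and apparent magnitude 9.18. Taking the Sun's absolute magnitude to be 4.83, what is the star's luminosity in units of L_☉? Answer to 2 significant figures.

d = 1/p = 1000/62.9 mas = 15.90 pc
M = m − 5 log₁₀ d + 5 = 9.18 − 5·1.2013 + 5 = 8.173
M − M_☉ = 8.173 − 4.83 = 3.343
L/L_☉ = 10^(−0.4 × 3.343) = 0.04599

L/L_☉ ≈ 0.046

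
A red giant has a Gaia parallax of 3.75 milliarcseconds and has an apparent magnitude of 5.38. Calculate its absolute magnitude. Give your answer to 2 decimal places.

p = 3.75 mas = 3.75×10^-3″ → d = 1/p = 266.7 pc
5 log₁₀(d/10 pc) = 5 log₁₀(266.7) − 5 = 7.130
M = m − 5 log₁₀(d/10) = 5.38 − 7.130 = -1.750

M ≈ -1.75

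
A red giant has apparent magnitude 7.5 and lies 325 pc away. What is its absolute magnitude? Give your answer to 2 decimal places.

M ≈ -0.06

5 log₁₀(d/10 pc) = 5 log₁₀(325.0) − 5 = 7.559
M = m − 5 log₁₀(d/10) = 7.5 − 7.559 = -0.059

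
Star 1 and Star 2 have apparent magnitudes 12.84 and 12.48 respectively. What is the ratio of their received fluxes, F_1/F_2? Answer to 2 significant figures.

Δm = 12.84 − (12.48) = 0.36
Flux ratio = 10^(−0.4 Δm) = 10^(−0.4 × 0.36) = 10^-0.144 = 0.7178

F_1/F_2 ≈ 0.72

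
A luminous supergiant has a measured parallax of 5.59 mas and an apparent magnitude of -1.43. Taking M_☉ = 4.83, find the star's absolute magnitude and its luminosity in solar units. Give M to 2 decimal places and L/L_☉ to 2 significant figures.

M ≈ -7.69; L/L_☉ ≈ 100000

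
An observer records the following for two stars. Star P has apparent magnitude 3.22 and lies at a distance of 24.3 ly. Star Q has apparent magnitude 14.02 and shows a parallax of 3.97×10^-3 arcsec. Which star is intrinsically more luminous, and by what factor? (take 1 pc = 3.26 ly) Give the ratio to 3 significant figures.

Star P: d = 24.3 ly / 3.26 = 7.454 pc
Star P: M = m − 5 log₁₀ d + 5 = 3.22 − 5·0.8724 + 5 = 3.858
Star Q: d = 1/p = 1/3.97×10^-3″ = 251.9 pc
Star Q: M = m − 5 log₁₀ d + 5 = 14.02 − 5·2.4012 + 5 = 7.014
ΔM = M_P − M_Q = 3.858 − (7.014) = -3.156; smaller M is more luminous → Star P.
L ratio = 10^(0.4 |ΔM|) = 10^1.262 = 18.30

Star P is more luminous, by a factor of 18.3.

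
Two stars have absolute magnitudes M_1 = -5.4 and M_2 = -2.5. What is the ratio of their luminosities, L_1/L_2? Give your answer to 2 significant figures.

L_1/L_2 ≈ 14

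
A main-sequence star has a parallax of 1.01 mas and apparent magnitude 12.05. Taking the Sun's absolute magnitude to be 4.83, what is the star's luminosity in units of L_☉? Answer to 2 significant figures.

d = 1/p = 1000/1.01 mas = 990.1 pc
M = m − 5 log₁₀ d + 5 = 12.05 − 5·2.9957 + 5 = 2.072
M − M_☉ = 2.072 − 4.83 = -2.758
L/L_☉ = 10^(−0.4 × -2.758) = 12.69

L/L_☉ ≈ 13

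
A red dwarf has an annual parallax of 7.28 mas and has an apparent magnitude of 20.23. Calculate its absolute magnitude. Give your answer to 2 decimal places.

M ≈ 14.54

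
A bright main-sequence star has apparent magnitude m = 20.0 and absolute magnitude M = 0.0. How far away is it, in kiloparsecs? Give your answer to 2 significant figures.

d ≈ 100 kpc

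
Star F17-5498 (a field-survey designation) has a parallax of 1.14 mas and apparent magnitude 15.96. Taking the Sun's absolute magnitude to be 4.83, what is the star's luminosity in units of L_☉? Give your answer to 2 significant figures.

L/L_☉ ≈ 0.27

d = 1/p = 1000/1.14 mas = 877.2 pc
M = m − 5 log₁₀ d + 5 = 15.96 − 5·2.9431 + 5 = 6.245
M − M_☉ = 6.245 − 4.83 = 1.415
L/L_☉ = 10^(−0.4 × 1.415) = 0.2718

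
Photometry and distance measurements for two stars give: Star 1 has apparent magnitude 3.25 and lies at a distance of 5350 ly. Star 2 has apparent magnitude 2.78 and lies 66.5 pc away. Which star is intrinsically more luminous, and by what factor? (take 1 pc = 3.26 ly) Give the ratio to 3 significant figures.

Star 1 is more luminous, by a factor of 395.

Star 1: d = 5350 ly / 3.26 = 1641 pc
Star 1: M = m − 5 log₁₀ d + 5 = 3.25 − 5·3.2151 + 5 = -7.826
Star 2: M = m − 5 log₁₀ d + 5 = 2.78 − 5·1.8228 + 5 = -1.334
ΔM = M_1 − M_2 = -7.826 − (-1.334) = -6.492; smaller M is more luminous → Star 1.
L ratio = 10^(0.4 |ΔM|) = 10^2.597 = 395.0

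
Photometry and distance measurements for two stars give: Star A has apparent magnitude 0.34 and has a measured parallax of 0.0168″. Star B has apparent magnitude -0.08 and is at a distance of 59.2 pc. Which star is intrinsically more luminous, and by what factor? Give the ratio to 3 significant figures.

Star A: d = 1/p = 1/0.0168″ = 59.52 pc
Star A: M = m − 5 log₁₀ d + 5 = 0.34 − 5·1.7747 + 5 = -3.533
Star B: M = m − 5 log₁₀ d + 5 = -0.08 − 5·1.7723 + 5 = -3.942
ΔM = M_A − M_B = -3.533 − (-3.942) = 0.408; smaller M is more luminous → Star B.
L ratio = 10^(0.4 |ΔM|) = 10^0.163 = 1.456

Star B is more luminous, by a factor of 1.46.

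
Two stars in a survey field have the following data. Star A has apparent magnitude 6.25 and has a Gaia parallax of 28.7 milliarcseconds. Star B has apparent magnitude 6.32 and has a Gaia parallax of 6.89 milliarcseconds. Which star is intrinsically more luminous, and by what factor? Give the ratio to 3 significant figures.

Star A: p = 28.7 mas = 0.0287″ → d = 1/p = 34.84 pc
Star A: M = m − 5 log₁₀ d + 5 = 6.25 − 5·1.5421 + 5 = 3.539
Star B: p = 6.89 mas = 6.89×10^-3″ → d = 1/p = 145.1 pc
Star B: M = m − 5 log₁₀ d + 5 = 6.32 − 5·2.1618 + 5 = 0.511
ΔM = M_A − M_B = 3.539 − (0.511) = 3.028; smaller M is more luminous → Star B.
L ratio = 10^(0.4 |ΔM|) = 10^1.211 = 16.27

Star B is more luminous, by a factor of 16.3.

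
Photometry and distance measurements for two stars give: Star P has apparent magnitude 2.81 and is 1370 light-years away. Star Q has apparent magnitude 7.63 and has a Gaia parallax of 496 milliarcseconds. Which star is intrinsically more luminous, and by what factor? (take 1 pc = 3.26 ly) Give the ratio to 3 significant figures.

Star P is more luminous, by a factor of 3.68×10^6.

Star P: d = 1370 ly / 3.26 = 420.2 pc
Star P: M = m − 5 log₁₀ d + 5 = 2.81 − 5·2.6235 + 5 = -5.308
Star Q: p = 496 mas = 0.496″ → d = 1/p = 2.016 pc
Star Q: M = m − 5 log₁₀ d + 5 = 7.63 − 5·0.3045 + 5 = 11.107
ΔM = M_P − M_Q = -5.308 − (11.107) = -16.415; smaller M is more luminous → Star P.
L ratio = 10^(0.4 |ΔM|) = 10^6.566 = 3.681×10^6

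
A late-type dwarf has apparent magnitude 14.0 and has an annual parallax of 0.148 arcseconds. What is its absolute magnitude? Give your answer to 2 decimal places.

d = 1/p = 1/0.148″ = 6.757 pc
5 log₁₀(d/10 pc) = 5 log₁₀(6.757) − 5 = -0.851
M = m − 5 log₁₀(d/10) = 14.0 + 0.851 = 14.851

M ≈ 14.85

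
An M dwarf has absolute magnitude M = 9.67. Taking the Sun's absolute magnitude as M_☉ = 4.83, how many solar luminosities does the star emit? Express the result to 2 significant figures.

L/L_☉ ≈ 0.012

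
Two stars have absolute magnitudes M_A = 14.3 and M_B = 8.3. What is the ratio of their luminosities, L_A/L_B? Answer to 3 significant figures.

L_A/L_B ≈ 3.98×10^-3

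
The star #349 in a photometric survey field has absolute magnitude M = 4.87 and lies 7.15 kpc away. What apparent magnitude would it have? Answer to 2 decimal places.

m ≈ 19.14

d = 7.15 kpc = 7150 pc
m = M + 5 log₁₀ d − 5 = 4.87 + 5·3.8543 − 5 = 19.142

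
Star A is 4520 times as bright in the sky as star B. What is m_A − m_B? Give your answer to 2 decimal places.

Pogson: Δm = −2.5 log₁₀(ratio) = −2.5 log₁₀(4520) = −2.5 × 3.6551 = -9.138
Star A is brighter, so it has the smaller magnitude: the difference is negative.

m_A − m_B ≈ -9.14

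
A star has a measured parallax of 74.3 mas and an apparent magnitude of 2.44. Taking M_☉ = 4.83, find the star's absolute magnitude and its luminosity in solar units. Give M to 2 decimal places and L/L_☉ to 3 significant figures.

M ≈ 1.79; L/L_☉ ≈ 16.4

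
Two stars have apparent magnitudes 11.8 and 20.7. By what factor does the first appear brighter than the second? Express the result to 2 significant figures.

Magnitude difference = -8.9
Flux ratio = 10^(−0.4 Δm) = 10^(−0.4 × -8.9) = 10^3.560 = 3631

3600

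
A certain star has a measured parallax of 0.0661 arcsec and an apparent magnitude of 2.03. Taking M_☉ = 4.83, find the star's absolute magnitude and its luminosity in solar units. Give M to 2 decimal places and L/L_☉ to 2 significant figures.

M ≈ 1.13; L/L_☉ ≈ 30

d = 1/p = 1/0.0661″ = 15.13 pc
M = m − 5 log₁₀ d + 5 = 2.03 − 5·1.1798 + 5 = 1.131
M − M_☉ = 1.131 − 4.83 = -3.699
L/L_☉ = 10^(−0.4 × -3.699) = 30.17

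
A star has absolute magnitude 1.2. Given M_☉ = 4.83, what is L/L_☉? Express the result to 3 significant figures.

M − M_☉ = 1.2 − 4.83 = -3.630
L/L_☉ = 10^(−0.4 (M − M_☉)) = 10^1.452 = 28.31

L/L_☉ ≈ 28.3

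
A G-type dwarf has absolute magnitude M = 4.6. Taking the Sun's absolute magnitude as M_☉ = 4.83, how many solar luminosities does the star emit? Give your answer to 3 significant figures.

M − M_☉ = 4.6 − 4.83 = -0.230
L/L_☉ = 10^(−0.4 (M − M_☉)) = 10^0.092 = 1.236

L/L_☉ ≈ 1.24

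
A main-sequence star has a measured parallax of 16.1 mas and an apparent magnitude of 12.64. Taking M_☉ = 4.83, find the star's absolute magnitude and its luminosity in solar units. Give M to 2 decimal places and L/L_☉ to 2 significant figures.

M ≈ 8.67; L/L_☉ ≈ 0.029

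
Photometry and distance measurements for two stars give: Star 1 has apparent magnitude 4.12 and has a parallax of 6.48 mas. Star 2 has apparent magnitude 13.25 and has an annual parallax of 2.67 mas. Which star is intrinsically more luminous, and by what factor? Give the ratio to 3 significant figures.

Star 1: p = 6.48 mas = 6.48×10^-3″ → d = 1/p = 154.3 pc
Star 1: M = m − 5 log₁₀ d + 5 = 4.12 − 5·2.1884 + 5 = -1.822
Star 2: p = 2.67 mas = 2.67×10^-3″ → d = 1/p = 374.5 pc
Star 2: M = m − 5 log₁₀ d + 5 = 13.25 − 5·2.5735 + 5 = 5.383
ΔM = M_1 − M_2 = -1.822 − (5.383) = -7.205; smaller M is more luminous → Star 1.
L ratio = 10^(0.4 |ΔM|) = 10^2.882 = 761.9

Star 1 is more luminous, by a factor of 762.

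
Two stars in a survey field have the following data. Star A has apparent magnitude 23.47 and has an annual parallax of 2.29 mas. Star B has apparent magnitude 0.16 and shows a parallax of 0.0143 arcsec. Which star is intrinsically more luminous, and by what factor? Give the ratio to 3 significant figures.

Star B is more luminous, by a factor of 5.41×10^7.

Star A: p = 2.29 mas = 2.29×10^-3″ → d = 1/p = 436.7 pc
Star A: M = m − 5 log₁₀ d + 5 = 23.47 − 5·2.6402 + 5 = 15.269
Star B: d = 1/p = 1/0.0143″ = 69.93 pc
Star B: M = m − 5 log₁₀ d + 5 = 0.16 − 5·1.8447 + 5 = -4.063
ΔM = M_A − M_B = 15.269 − (-4.063) = 19.332; smaller M is more luminous → Star B.
L ratio = 10^(0.4 |ΔM|) = 10^7.733 = 5.408×10^7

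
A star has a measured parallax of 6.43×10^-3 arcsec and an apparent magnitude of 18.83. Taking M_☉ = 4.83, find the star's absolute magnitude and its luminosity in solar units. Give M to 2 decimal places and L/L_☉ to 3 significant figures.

M ≈ 12.87; L/L_☉ ≈ 6.08×10^-4

d = 1/p = 1/6.43×10^-3″ = 155.5 pc
M = m − 5 log₁₀ d + 5 = 18.83 − 5·2.1918 + 5 = 12.871
M − M_☉ = 12.871 − 4.83 = 8.041
L/L_☉ = 10^(−0.4 × 8.041) = 6.075×10^-4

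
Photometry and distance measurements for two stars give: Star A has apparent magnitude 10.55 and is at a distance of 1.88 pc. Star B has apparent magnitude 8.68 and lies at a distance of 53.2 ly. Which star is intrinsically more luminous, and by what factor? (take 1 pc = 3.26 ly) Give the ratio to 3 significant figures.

Star B is more luminous, by a factor of 422.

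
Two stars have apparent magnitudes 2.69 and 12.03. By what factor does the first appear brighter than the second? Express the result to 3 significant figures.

5450

Magnitude difference = -9.34
Flux ratio = 10^(−0.4 Δm) = 10^(−0.4 × -9.34) = 10^3.736 = 5445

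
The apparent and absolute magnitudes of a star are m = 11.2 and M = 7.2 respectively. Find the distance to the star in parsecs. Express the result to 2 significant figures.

d ≈ 63 pc

Distance modulus: m − M = 11.2 − (7.2) = 4.000
m − M = 5 log₁₀ d − 5
log₁₀ d = (m − M)/5 + 1 = 1.8000
d = 10^1.8000 = 63.10 pc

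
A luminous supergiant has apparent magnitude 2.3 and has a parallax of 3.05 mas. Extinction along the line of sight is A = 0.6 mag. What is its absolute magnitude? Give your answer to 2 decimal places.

p = 3.05 mas = 3.05×10^-3″ → d = 1/p = 327.9 pc
5 log₁₀(d/10 pc) = 5 log₁₀(327.9) − 5 = 7.579
M = m − 5 log₁₀(d/10) − A = 2.3 − 7.579 − 0.6 = -5.879

M ≈ -5.88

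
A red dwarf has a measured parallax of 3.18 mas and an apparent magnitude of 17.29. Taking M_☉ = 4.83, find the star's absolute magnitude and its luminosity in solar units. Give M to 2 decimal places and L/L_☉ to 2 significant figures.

M ≈ 9.80; L/L_☉ ≈ 0.010

d = 1/p = 1000/3.18 mas = 314.5 pc
M = m − 5 log₁₀ d + 5 = 17.29 − 5·2.4976 + 5 = 9.802
M − M_☉ = 9.802 − 4.83 = 4.972
L/L_☉ = 10^(−0.4 × 4.972) = 0.01026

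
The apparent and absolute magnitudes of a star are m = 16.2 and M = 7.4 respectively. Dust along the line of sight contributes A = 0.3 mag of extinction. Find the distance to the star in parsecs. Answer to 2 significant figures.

d ≈ 500 pc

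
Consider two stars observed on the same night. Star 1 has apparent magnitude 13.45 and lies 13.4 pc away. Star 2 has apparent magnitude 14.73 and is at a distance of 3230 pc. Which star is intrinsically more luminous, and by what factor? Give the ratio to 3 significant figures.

Star 2 is more luminous, by a factor of 17900.

Star 1: M = m − 5 log₁₀ d + 5 = 13.45 − 5·1.1271 + 5 = 12.814
Star 2: M = m − 5 log₁₀ d + 5 = 14.73 − 5·3.5092 + 5 = 2.184
ΔM = M_1 − M_2 = 12.814 − (2.184) = 10.630; smaller M is more luminous → Star 2.
L ratio = 10^(0.4 |ΔM|) = 10^4.252 = 17870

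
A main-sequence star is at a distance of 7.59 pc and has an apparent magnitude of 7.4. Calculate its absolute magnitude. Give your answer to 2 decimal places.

M ≈ 8.00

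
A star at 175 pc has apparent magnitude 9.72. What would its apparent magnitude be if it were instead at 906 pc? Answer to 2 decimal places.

m ≈ 13.29

Flux ∝ 1/d², so Δm = 5 log₁₀(d₂/d₁) = 5 log₁₀(906/175) = 3.570
m₂ = m₁ + Δm = 9.72 + (3.570) = 13.290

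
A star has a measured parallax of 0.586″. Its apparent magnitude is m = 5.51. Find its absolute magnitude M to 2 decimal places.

M ≈ 9.35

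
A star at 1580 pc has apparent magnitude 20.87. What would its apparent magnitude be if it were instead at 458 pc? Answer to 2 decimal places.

m ≈ 18.18

Flux ∝ 1/d², so Δm = 5 log₁₀(d₂/d₁) = 5 log₁₀(458/1580) = -2.689
m₂ = m₁ + Δm = 20.87 + (-2.689) = 18.181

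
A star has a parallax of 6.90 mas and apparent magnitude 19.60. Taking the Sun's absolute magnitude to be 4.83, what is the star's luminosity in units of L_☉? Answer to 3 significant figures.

L/L_☉ ≈ 2.60×10^-4

d = 1/p = 1000/6.90 mas = 144.9 pc
M = m − 5 log₁₀ d + 5 = 19.60 − 5·2.1612 + 5 = 13.794
M − M_☉ = 13.794 − 4.83 = 8.964
L/L_☉ = 10^(−0.4 × 8.964) = 2.596×10^-4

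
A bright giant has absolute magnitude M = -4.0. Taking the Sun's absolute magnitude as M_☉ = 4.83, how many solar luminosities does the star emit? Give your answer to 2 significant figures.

L/L_☉ ≈ 3400

M − M_☉ = -4.0 − 4.83 = -8.830
L/L_☉ = 10^(−0.4 (M − M_☉)) = 10^3.532 = 3404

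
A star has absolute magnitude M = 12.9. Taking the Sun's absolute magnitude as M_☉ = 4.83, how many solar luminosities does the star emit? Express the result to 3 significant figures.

M − M_☉ = 12.9 − 4.83 = 8.070
L/L_☉ = 10^(−0.4 (M − M_☉)) = 10^-3.228 = 5.916×10^-4

L/L_☉ ≈ 5.92×10^-4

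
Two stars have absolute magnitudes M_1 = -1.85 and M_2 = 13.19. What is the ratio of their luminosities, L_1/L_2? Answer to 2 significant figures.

L_1/L_2 ≈ 1.0×10^6

ΔM = M_1 − M_2 = -15.04
L_1/L_2 = 10^(−0.4 ΔM) = 10^6.016 = 1.038×10^6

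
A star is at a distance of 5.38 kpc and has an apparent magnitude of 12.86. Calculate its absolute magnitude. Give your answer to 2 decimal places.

M ≈ -0.79

d = 5.38 kpc = 5380 pc
5 log₁₀(d/10 pc) = 5 log₁₀(5380) − 5 = 13.654
M = m − 5 log₁₀(d/10) = 12.86 − 13.654 = -0.794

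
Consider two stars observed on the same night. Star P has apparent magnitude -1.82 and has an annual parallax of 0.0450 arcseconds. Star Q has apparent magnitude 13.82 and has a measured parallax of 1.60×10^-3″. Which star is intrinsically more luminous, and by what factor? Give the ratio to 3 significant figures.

Star P is more luminous, by a factor of 2280.

Star P: d = 1/p = 1/0.0450″ = 22.22 pc
Star P: M = m − 5 log₁₀ d + 5 = -1.82 − 5·1.3468 + 5 = -3.554
Star Q: d = 1/p = 1/1.60×10^-3″ = 625.0 pc
Star Q: M = m − 5 log₁₀ d + 5 = 13.82 − 5·2.7959 + 5 = 4.841
ΔM = M_P − M_Q = -3.554 − (4.841) = -8.395; smaller M is more luminous → Star P.
L ratio = 10^(0.4 |ΔM|) = 10^3.358 = 2279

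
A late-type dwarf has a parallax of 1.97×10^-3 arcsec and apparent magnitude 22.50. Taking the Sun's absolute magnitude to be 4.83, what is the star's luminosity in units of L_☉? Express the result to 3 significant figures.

L/L_☉ ≈ 2.20×10^-4

d = 1/p = 1/1.97×10^-3″ = 507.6 pc
M = m − 5 log₁₀ d + 5 = 22.50 − 5·2.7055 + 5 = 13.972
M − M_☉ = 13.972 − 4.83 = 9.142
L/L_☉ = 10^(−0.4 × 9.142) = 2.203×10^-4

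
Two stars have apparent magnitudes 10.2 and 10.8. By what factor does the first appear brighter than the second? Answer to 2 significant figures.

1.7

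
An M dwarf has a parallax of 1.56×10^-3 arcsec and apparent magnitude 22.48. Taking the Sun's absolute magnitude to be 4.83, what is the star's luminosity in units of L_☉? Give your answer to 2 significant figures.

L/L_☉ ≈ 3.6×10^-4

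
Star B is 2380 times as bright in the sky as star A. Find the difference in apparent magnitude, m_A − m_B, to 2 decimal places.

m_A − m_B ≈ 8.44

Pogson: Δm = −2.5 log₁₀(ratio) = −2.5 log₁₀(2380) = −2.5 × 3.3766 = -8.441
Star B is brighter so has the smaller magnitude: m_A − m_B is positive.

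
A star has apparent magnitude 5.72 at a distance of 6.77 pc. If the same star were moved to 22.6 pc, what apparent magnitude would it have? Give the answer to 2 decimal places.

m ≈ 8.34

Flux ∝ 1/d², so Δm = 5 log₁₀(d₂/d₁) = 5 log₁₀(22.6/6.77) = 2.618
m₂ = m₁ + Δm = 5.72 + (2.618) = 8.338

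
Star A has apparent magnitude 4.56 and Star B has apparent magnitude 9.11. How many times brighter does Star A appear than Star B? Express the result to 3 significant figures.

66.1

Δm = 4.56 − (9.11) = -4.55
Flux ratio = 10^(−0.4 Δm) = 10^(−0.4 × -4.55) = 10^1.820 = 66.07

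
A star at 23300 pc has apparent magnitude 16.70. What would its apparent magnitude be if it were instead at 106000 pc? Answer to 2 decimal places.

Flux ∝ 1/d², so Δm = 5 log₁₀(d₂/d₁) = 5 log₁₀(106000/23300) = 3.290
m₂ = m₁ + Δm = 16.70 + (3.290) = 19.990

m ≈ 19.99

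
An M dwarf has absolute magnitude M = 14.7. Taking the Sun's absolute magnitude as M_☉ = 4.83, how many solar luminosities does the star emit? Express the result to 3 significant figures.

M − M_☉ = 14.7 − 4.83 = 9.870
L/L_☉ = 10^(−0.4 (M − M_☉)) = 10^-3.948 = 1.127×10^-4

L/L_☉ ≈ 1.13×10^-4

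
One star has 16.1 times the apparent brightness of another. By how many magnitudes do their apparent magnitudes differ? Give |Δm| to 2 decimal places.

Pogson: Δm = −2.5 log₁₀(ratio) = −2.5 log₁₀(16.1) = −2.5 × 1.2068 = -3.017

|Δm| ≈ 3.02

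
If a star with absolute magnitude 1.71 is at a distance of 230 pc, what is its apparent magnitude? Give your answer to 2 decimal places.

m = M + 5 log₁₀ d − 5 = 1.71 + 5·2.3617 − 5 = 8.519

m ≈ 8.52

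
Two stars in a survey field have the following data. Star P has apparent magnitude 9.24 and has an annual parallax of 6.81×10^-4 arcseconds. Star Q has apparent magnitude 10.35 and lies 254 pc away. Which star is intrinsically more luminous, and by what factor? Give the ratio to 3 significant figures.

Star P: d = 1/p = 1/6.81×10^-4″ = 1468 pc
Star P: M = m − 5 log₁₀ d + 5 = 9.24 − 5·3.1669 + 5 = -1.594
Star Q: M = m − 5 log₁₀ d + 5 = 10.35 − 5·2.4048 + 5 = 3.326
ΔM = M_P − M_Q = -1.594 − (3.326) = -4.920; smaller M is more luminous → Star P.
L ratio = 10^(0.4 |ΔM|) = 10^1.968 = 92.90

Star P is more luminous, by a factor of 92.9.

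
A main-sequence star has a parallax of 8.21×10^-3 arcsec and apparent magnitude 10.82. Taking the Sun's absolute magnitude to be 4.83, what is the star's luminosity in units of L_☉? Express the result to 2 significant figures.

L/L_☉ ≈ 0.60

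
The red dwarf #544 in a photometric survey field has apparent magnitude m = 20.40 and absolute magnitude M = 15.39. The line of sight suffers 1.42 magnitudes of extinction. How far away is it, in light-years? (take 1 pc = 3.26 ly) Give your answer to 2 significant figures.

d ≈ 170 ly

m − M = 5 log₁₀(d/10 pc) + A  ⇒  20.40 − (15.39) − 1.42 = 5 log₁₀(d/10)
3.590 = 5 log₁₀(d/10)
log₁₀ d = (m − M − A)/5 + 1 = 1.7180
d = 10^1.7180 = 52.24 pc
= 170.3 ly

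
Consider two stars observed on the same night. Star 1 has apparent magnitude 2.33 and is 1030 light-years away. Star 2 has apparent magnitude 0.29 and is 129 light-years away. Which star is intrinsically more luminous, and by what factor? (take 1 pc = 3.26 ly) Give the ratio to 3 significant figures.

Star 1: d = 1030 ly / 3.26 = 316.0 pc
Star 1: M = m − 5 log₁₀ d + 5 = 2.33 − 5·2.4996 + 5 = -5.168
Star 2: d = 129 ly / 3.26 = 39.57 pc
Star 2: M = m − 5 log₁₀ d + 5 = 0.29 − 5·1.5974 + 5 = -2.697
ΔM = M_1 − M_2 = -5.168 − (-2.697) = -2.471; smaller M is more luminous → Star 1.
L ratio = 10^(0.4 |ΔM|) = 10^0.988 = 9.739

Star 1 is more luminous, by a factor of 9.74.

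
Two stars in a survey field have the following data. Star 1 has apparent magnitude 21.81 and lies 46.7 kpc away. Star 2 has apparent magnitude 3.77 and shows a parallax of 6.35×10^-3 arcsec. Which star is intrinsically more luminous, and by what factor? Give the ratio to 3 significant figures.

Star 2 is more luminous, by a factor of 187.

Star 1: d = 46.7 kpc = 46700 pc
Star 1: M = m − 5 log₁₀ d + 5 = 21.81 − 5·4.6693 + 5 = 3.463
Star 2: d = 1/p = 1/6.35×10^-3″ = 157.5 pc
Star 2: M = m − 5 log₁₀ d + 5 = 3.77 − 5·2.1972 + 5 = -2.216
ΔM = M_1 − M_2 = 3.463 − (-2.216) = 5.680; smaller M is more luminous → Star 2.
L ratio = 10^(0.4 |ΔM|) = 10^2.272 = 187.0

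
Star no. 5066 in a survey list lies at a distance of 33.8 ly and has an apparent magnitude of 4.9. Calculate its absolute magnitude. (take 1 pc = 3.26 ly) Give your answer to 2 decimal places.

M ≈ 4.82

d = 33.8 ly / 3.26 = 10.37 pc
5 log₁₀(d/10 pc) = 5 log₁₀(10.37) − 5 = 0.078
M = m − 5 log₁₀(d/10) = 4.9 − 0.078 = 4.822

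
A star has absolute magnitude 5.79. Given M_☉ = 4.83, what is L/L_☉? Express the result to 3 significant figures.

L/L_☉ ≈ 0.413

M − M_☉ = 5.79 − 4.83 = 0.960
L/L_☉ = 10^(−0.4 (M − M_☉)) = 10^-0.384 = 0.4130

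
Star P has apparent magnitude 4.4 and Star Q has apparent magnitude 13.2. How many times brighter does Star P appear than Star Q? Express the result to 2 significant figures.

Magnitude difference = -8.8
Flux ratio = 10^(−0.4 Δm) = 10^(−0.4 × -8.8) = 10^3.520 = 3311

3300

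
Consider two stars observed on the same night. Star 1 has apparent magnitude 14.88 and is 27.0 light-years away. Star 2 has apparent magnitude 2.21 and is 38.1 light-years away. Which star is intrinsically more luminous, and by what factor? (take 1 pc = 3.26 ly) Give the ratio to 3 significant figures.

Star 1: d = 27.0 ly / 3.26 = 8.282 pc
Star 1: M = m − 5 log₁₀ d + 5 = 14.88 − 5·0.9181 + 5 = 15.289
Star 2: d = 38.1 ly / 3.26 = 11.69 pc
Star 2: M = m − 5 log₁₀ d + 5 = 2.21 − 5·1.0677 + 5 = 1.871
ΔM = M_1 − M_2 = 15.289 − (1.871) = 13.418; smaller M is more luminous → Star 2.
L ratio = 10^(0.4 |ΔM|) = 10^5.367 = 232900

Star 2 is more luminous, by a factor of 233000.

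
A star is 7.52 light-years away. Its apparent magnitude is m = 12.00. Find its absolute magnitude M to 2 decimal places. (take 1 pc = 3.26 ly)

M ≈ 15.18

d = 7.52 ly / 3.26 = 2.307 pc
5 log₁₀(d/10 pc) = 5 log₁₀(2.307) − 5 = -3.185
M = m − 5 log₁₀(d/10) = 12.00 + 3.185 = 15.185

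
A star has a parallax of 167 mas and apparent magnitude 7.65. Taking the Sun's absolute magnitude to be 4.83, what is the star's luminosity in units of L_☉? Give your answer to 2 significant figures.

L/L_☉ ≈ 0.027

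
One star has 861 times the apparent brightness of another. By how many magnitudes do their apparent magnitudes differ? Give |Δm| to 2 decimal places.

Pogson: Δm = −2.5 log₁₀(ratio) = −2.5 log₁₀(861) = −2.5 × 2.9350 = -7.338

|Δm| ≈ 7.34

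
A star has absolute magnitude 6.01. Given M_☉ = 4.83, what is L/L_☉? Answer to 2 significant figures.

L/L_☉ ≈ 0.34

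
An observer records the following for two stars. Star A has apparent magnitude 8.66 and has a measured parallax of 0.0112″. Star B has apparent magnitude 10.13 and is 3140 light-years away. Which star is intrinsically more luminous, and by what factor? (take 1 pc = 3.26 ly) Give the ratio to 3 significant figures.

Star B is more luminous, by a factor of 30.1.

Star A: d = 1/p = 1/0.0112″ = 89.29 pc
Star A: M = m − 5 log₁₀ d + 5 = 8.66 − 5·1.9508 + 5 = 3.906
Star B: d = 3140 ly / 3.26 = 963.2 pc
Star B: M = m − 5 log₁₀ d + 5 = 10.13 − 5·2.9837 + 5 = 0.211
ΔM = M_A − M_B = 3.906 − (0.211) = 3.695; smaller M is more luminous → Star B.
L ratio = 10^(0.4 |ΔM|) = 10^1.478 = 30.05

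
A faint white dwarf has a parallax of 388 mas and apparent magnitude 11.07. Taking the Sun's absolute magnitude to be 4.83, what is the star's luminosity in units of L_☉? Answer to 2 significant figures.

L/L_☉ ≈ 2.1×10^-4

d = 1/p = 1000/388 mas = 2.577 pc
M = m − 5 log₁₀ d + 5 = 11.07 − 5·0.4112 + 5 = 14.014
M − M_☉ = 14.014 − 4.83 = 9.184
L/L_☉ = 10^(−0.4 × 9.184) = 2.120×10^-4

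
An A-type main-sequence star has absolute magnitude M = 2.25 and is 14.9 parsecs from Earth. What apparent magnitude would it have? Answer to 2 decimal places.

m = M + 5 log₁₀ d − 5 = 2.25 + 5·1.1732 − 5 = 3.116

m ≈ 3.12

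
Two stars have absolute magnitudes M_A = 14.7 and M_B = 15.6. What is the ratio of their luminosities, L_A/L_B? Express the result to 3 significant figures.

L_A/L_B ≈ 2.29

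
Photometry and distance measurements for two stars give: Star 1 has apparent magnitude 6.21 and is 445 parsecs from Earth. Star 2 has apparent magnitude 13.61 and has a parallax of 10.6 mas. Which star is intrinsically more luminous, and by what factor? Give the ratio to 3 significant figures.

Star 1 is more luminous, by a factor of 20300.

Star 1: M = m − 5 log₁₀ d + 5 = 6.21 − 5·2.6484 + 5 = -2.032
Star 2: p = 10.6 mas = 0.0106″ → d = 1/p = 94.34 pc
Star 2: M = m − 5 log₁₀ d + 5 = 13.61 − 5·1.9747 + 5 = 8.737
ΔM = M_1 − M_2 = -2.032 − (8.737) = -10.768; smaller M is more luminous → Star 1.
L ratio = 10^(0.4 |ΔM|) = 10^4.307 = 20290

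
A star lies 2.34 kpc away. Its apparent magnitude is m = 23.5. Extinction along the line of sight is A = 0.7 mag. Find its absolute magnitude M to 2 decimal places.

d = 2.34 kpc = 2340 pc
5 log₁₀(d/10 pc) = 5 log₁₀(2340) − 5 = 11.846
M = m − 5 log₁₀(d/10) − A = 23.5 − 11.846 − 0.7 = 10.954

M ≈ 10.95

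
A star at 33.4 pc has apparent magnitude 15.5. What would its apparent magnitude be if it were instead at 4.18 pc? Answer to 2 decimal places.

m ≈ 10.99

Flux ∝ 1/d², so Δm = 5 log₁₀(d₂/d₁) = 5 log₁₀(4.18/33.4) = -4.513
m₂ = m₁ + Δm = 15.5 + (-4.513) = 10.987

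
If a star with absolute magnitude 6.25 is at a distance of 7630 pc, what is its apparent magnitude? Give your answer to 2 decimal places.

m = M + 5 log₁₀ d − 5 = 6.25 + 5·3.8825 − 5 = 20.663

m ≈ 20.66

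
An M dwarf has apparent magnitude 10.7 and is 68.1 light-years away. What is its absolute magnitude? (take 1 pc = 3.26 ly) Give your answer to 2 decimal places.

M ≈ 9.10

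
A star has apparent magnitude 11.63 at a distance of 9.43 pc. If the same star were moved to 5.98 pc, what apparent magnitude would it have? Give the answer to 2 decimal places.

Flux ∝ 1/d², so Δm = 5 log₁₀(d₂/d₁) = 5 log₁₀(5.98/9.43) = -0.989
m₂ = m₁ + Δm = 11.63 + (-0.989) = 10.641

m ≈ 10.64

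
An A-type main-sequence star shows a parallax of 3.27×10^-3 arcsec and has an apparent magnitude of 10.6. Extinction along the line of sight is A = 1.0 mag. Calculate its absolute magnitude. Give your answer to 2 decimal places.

M ≈ 2.17

d = 1/p = 1/3.27×10^-3″ = 305.8 pc
5 log₁₀(d/10 pc) = 5 log₁₀(305.8) − 5 = 7.427
M = m − 5 log₁₀(d/10) − A = 10.6 − 7.427 − 1.0 = 2.173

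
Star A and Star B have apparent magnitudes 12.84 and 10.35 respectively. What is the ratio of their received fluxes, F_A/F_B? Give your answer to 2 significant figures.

F_A/F_B ≈ 0.10

Δm = 12.84 − (10.35) = 2.49
Flux ratio = 10^(−0.4 Δm) = 10^(−0.4 × 2.49) = 10^-0.996 = 0.1009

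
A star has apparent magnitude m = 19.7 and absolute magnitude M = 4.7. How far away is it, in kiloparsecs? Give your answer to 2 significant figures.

d ≈ 10 kpc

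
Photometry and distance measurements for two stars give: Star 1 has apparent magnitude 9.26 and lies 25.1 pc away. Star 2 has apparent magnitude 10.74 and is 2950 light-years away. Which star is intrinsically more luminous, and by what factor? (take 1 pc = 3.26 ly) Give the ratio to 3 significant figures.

Star 2 is more luminous, by a factor of 333.

Star 1: M = m − 5 log₁₀ d + 5 = 9.26 − 5·1.3997 + 5 = 7.262
Star 2: d = 2950 ly / 3.26 = 904.9 pc
Star 2: M = m − 5 log₁₀ d + 5 = 10.74 − 5·2.9566 + 5 = 0.957
ΔM = M_1 − M_2 = 7.262 − (0.957) = 6.305; smaller M is more luminous → Star 2.
L ratio = 10^(0.4 |ΔM|) = 10^2.522 = 332.6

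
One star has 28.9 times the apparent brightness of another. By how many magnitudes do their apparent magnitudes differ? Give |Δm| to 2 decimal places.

|Δm| ≈ 3.65

Pogson: Δm = −2.5 log₁₀(ratio) = −2.5 log₁₀(28.9) = −2.5 × 1.4609 = -3.652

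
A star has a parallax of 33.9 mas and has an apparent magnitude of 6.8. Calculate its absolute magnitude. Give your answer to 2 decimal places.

M ≈ 4.45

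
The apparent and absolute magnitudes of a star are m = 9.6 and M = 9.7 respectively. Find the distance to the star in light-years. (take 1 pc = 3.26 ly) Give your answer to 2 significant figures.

μ = m − M = -0.100
m − M = 5 log₁₀ d − 5
log₁₀ d = (m − M)/5 + 1 = 0.9800
d = 10^0.9800 = 9.550 pc
= 31.13 ly

d ≈ 31 ly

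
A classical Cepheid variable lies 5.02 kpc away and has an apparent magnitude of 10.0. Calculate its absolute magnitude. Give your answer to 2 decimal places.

M ≈ -3.50

d = 5.02 kpc = 5020 pc
5 log₁₀(d/10 pc) = 5 log₁₀(5020) − 5 = 13.504
M = m − 5 log₁₀(d/10) = 10.0 − 13.504 = -3.504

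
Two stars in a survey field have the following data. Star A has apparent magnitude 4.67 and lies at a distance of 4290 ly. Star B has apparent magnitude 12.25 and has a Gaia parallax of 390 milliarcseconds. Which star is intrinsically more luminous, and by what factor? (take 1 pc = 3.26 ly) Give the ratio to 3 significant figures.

Star A is more luminous, by a factor of 2.84×10^8.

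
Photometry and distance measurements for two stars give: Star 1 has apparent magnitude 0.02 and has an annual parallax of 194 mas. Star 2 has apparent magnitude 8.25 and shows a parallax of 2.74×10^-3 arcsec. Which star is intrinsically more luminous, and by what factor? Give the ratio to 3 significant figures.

Star 1: p = 194 mas = 0.194″ → d = 1/p = 5.155 pc
Star 1: M = m − 5 log₁₀ d + 5 = 0.02 − 5·0.7122 + 5 = 1.459
Star 2: d = 1/p = 1/2.74×10^-3″ = 365.0 pc
Star 2: M = m − 5 log₁₀ d + 5 = 8.25 − 5·2.5622 + 5 = 0.439
ΔM = M_1 − M_2 = 1.459 − (0.439) = 1.020; smaller M is more luminous → Star 2.
L ratio = 10^(0.4 |ΔM|) = 10^0.408 = 2.559

Star 2 is more luminous, by a factor of 2.56.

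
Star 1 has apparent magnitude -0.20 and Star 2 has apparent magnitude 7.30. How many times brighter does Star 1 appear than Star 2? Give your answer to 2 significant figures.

Magnitude difference = -7.50
Flux ratio = 10^(−0.4 Δm) = 10^(−0.4 × -7.50) = 10^3.000 = 1000

1000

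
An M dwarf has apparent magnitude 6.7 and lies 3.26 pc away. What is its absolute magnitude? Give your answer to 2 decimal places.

M ≈ 9.13

5 log₁₀(d/10 pc) = 5 log₁₀(3.260) − 5 = -2.434
M = m − 5 log₁₀(d/10) = 6.7 + 2.434 = 9.134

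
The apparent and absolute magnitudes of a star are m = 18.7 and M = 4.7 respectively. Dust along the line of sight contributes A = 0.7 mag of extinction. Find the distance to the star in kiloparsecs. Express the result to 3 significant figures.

m − M = 5 log₁₀(d/10 pc) + A  ⇒  18.7 − (4.7) − 0.7 = 5 log₁₀(d/10)
13.300 = 5 log₁₀(d/10)
log₁₀ d = (m − M − A)/5 + 1 = 3.6600
d = 10^3.6600 = 4571 pc
= 4.571 kpc

d ≈ 4.57 kpc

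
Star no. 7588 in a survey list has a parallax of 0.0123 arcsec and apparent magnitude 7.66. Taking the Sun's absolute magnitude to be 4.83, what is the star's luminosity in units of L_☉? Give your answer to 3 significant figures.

d = 1/p = 1/0.0123″ = 81.30 pc
M = m − 5 log₁₀ d + 5 = 7.66 − 5·1.9101 + 5 = 3.110
M − M_☉ = 3.110 − 4.83 = -1.720
L/L_☉ = 10^(−0.4 × -1.720) = 4.877

L/L_☉ ≈ 4.88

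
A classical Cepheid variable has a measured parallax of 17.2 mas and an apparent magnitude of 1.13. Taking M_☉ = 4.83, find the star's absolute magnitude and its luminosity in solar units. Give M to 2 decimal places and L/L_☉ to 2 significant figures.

d = 1/p = 1000/17.2 mas = 58.14 pc
M = m − 5 log₁₀ d + 5 = 1.13 − 5·1.7645 + 5 = -2.692
M − M_☉ = -2.692 − 4.83 = -7.522
L/L_☉ = 10^(−0.4 × -7.522) = 1021

M ≈ -2.69; L/L_☉ ≈ 1000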